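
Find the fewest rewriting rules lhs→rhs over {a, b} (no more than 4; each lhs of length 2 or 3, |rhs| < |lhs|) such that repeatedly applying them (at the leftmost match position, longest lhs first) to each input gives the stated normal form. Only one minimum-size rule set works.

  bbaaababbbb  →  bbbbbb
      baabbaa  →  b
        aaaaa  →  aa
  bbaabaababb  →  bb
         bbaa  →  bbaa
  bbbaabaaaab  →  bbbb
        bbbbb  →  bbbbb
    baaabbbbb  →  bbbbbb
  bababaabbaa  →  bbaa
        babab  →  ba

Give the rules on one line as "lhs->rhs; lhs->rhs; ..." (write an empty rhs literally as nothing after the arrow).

  | bbaaababbbb => bbbabbbb => bbbbbb
  | baabbaa => babaa => baaa => b
  | aaaaa => aa
  | bbaabaababb => bbaaaababb => bbababb => bbaabb => bbab => bb

aaa->; ab->; aba->aa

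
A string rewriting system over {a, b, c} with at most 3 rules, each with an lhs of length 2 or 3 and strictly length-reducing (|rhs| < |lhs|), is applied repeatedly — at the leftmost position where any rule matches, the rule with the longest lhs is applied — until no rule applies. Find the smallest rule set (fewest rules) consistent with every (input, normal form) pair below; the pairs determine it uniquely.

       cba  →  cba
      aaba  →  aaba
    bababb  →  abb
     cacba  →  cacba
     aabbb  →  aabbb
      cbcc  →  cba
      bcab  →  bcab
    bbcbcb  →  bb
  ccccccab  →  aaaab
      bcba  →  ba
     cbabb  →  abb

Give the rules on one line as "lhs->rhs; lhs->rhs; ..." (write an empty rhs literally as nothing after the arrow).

bab->cb; bcb->b; cc->a

  | cba
  | aaba
  | bababb => cbabb => ccbb => abb
  | cacba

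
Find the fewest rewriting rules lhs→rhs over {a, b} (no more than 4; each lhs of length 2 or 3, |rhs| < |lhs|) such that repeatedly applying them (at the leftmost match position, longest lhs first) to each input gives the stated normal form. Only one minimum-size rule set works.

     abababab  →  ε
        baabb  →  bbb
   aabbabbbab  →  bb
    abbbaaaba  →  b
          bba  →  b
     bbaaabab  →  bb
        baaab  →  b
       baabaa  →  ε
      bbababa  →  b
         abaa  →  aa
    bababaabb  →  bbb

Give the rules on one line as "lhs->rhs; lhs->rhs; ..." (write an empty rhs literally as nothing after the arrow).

ab->; ba->; baa->b; bba->b

  | abababab => ababab => abab => ab => ε
  | baabb => bbb
  | aabbabbbab => ababbbab => abbbab => bbab => bb
  | abbbaaaba => bbaaaba => baaba => bba => b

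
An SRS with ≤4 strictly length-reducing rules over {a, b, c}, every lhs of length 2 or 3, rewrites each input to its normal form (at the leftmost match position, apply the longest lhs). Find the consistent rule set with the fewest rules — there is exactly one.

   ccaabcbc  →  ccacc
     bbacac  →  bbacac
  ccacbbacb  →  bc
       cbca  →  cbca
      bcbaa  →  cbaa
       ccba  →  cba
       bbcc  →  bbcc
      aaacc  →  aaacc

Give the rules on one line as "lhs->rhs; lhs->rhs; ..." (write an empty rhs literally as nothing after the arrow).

  | ccaabcbc => ccaacbc => ccacc
  | bbacac
  | ccacbbacb => cccbacb => bacb => bc
  | cbca

acb->c; bcb->cb; ccb->cb; ccc->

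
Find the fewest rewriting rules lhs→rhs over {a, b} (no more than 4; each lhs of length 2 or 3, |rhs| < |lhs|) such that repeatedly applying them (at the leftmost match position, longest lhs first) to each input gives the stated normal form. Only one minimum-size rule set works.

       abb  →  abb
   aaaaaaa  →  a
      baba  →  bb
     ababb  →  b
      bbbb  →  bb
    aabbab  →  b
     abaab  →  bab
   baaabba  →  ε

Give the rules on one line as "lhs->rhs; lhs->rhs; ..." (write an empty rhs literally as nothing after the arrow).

aa->b; aaa->; aba->b; bbb->aa

  | abb
  | aaaaaaa => aaaa => a
  | baba => bb
  | ababb => bbb => aa => b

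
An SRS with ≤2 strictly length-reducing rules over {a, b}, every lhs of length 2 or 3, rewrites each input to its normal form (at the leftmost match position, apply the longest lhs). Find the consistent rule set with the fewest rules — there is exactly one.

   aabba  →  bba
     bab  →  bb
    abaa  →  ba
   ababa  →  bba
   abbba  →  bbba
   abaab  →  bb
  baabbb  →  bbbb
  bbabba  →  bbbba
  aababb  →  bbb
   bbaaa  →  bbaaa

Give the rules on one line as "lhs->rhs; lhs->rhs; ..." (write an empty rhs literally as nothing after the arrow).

ab->b; aba->b

  | aabba => abba => bba
  | bab => bb
  | abaa => ba
  | ababa => bba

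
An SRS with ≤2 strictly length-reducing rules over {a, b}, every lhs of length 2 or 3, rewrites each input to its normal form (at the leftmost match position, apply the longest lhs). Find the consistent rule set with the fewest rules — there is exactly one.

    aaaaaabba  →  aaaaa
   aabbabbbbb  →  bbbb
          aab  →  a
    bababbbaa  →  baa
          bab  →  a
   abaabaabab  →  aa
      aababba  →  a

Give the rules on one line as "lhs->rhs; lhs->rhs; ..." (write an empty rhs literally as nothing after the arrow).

  | aaaaaabba => aaaaaba => aaaaa
  | aabbabbbbb => ababbbbb => abbbbb => bbbb
  | aab => a
  | bababbbaa => aabbbaa => abbaa => baa

ab->; bab->a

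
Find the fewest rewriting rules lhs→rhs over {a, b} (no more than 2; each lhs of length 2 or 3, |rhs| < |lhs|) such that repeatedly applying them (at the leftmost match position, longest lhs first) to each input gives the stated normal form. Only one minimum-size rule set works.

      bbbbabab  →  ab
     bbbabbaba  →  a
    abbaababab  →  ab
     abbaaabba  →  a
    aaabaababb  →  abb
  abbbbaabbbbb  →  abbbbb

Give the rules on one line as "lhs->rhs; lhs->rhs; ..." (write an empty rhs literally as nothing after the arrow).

aa->a; ba->a

  | bbbbabab => bbbabab => bbabab => babab => abab => aab => ab
  | bbbabbaba => bbabbaba => babbaba => abbaba => ababa => aaba => aba => aa => a
  | abbaababab => abaababab => aaababab => aababab => ababab => aabab => abab => aab => ab
  | abbaaabba => abaaabba => aaaabba => aaabba => aabba => abba => aba => aa => a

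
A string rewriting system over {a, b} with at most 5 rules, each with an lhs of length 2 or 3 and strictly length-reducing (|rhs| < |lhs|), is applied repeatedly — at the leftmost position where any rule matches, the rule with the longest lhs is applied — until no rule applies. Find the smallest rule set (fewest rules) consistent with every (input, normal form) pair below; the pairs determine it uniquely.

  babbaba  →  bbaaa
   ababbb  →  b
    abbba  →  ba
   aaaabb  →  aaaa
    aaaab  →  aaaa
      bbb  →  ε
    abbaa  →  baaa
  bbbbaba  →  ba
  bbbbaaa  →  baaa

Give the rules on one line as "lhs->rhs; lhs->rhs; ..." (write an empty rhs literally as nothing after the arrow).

aab->aa; ab->; abb->ba; bbb->

  | babbaba => bbaaba => bbaaa
  | ababbb => abbb => bab => b
  | abbba => baba => ba
  | aaaabb => aaaab => aaaa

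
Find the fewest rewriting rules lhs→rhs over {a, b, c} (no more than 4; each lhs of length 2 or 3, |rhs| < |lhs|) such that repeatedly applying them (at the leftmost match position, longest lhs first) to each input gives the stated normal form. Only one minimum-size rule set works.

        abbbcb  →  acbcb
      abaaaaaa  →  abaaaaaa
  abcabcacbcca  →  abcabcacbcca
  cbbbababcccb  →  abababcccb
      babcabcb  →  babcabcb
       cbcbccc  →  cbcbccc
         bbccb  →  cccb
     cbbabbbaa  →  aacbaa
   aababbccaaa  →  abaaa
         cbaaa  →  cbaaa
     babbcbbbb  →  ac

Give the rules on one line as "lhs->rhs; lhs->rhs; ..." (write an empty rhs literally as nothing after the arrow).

acc->b; bb->c; cbb->a

  | abbbcb => acbcb
  | abaaaaaa
  | abcabcacbcca
  | cbbbababcccb => abababcccb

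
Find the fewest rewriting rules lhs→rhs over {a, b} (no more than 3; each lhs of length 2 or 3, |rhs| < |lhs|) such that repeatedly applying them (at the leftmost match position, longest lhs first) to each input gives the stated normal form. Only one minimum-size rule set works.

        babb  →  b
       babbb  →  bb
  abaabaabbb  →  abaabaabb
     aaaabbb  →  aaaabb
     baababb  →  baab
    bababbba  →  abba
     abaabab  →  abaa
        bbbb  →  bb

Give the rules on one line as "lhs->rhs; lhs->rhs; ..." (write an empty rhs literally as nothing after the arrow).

bab->; bbb->bb

  | babb => b
  | babbb => bb
  | abaabaabbb => abaabaabb
  | aaaabbb => aaaabb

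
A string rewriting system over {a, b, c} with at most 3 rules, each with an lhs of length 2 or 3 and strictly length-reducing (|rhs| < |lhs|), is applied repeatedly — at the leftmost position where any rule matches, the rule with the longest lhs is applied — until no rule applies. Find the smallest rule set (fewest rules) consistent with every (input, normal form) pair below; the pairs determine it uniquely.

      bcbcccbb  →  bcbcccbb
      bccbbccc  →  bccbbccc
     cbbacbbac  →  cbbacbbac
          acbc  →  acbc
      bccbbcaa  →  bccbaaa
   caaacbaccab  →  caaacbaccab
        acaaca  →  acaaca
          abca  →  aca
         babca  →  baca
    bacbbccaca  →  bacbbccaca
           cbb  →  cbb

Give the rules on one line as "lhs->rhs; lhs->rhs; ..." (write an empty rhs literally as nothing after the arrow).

  | bcbcccbb
  | bccbbccc
  | cbbacbbac
  | acbc

abc->ac; bca->aa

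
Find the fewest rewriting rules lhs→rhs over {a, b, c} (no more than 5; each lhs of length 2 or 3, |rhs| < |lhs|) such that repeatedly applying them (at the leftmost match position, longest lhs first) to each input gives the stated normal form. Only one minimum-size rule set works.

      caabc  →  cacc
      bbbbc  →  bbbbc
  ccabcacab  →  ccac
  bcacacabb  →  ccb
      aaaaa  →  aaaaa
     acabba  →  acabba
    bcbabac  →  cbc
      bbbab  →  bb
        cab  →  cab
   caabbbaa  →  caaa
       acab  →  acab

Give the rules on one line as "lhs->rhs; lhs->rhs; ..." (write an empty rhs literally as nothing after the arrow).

  | caabc => cacc
  | bbbbc
  | ccabcacab => ccacbcab => ccaccbb => ccac
  | bcacacabb => cbcacabb => ccbcabb => cccbbb => ccb

aab->ac; bab->; bca->cb; cbb->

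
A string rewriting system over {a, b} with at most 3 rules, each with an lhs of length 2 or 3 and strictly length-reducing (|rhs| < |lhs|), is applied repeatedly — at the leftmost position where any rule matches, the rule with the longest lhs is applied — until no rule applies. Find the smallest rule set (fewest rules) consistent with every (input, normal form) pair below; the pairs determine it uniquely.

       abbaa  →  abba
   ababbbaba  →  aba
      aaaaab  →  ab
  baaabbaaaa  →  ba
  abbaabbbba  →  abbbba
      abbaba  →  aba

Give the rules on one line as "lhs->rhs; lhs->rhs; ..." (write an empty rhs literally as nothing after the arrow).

aa->a; bab->

  | abbaa => abba
  | ababbbaba => abbaba => aba
  | aaaaab => aaaab => aaab => aab => ab
  | baaabbaaaa => baabbaaaa => babbaaaa => baaaa => baaa => baa => ba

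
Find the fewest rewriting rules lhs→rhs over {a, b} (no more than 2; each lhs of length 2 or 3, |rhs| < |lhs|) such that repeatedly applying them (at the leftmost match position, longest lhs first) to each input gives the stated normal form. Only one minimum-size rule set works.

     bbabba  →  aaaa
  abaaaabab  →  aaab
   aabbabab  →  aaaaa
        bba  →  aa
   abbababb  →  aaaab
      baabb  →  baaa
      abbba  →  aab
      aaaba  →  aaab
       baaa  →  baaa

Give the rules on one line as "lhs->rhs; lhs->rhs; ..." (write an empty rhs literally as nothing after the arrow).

  | bbabba => aabba => aaaa
  | abaaaabab => abaaabab => abaabab => ababab => abbab => aaab
  | aabbabab => aaaabab => aaaabb => aaaaa
  | bba => aa

aba->ab; bb->a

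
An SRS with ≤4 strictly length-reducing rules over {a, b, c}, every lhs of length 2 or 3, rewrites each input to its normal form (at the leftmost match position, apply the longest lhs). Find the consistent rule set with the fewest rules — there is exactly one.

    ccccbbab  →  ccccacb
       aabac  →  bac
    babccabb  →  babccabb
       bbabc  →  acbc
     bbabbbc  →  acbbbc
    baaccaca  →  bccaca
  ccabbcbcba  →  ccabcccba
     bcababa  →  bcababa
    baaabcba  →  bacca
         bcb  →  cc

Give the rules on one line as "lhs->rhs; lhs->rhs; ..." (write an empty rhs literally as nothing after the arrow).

aa->; bba->ac; bcb->cc

  | ccccbbab => ccccacb
  | aabac => bac
  | babccabb
  | bbabc => acbc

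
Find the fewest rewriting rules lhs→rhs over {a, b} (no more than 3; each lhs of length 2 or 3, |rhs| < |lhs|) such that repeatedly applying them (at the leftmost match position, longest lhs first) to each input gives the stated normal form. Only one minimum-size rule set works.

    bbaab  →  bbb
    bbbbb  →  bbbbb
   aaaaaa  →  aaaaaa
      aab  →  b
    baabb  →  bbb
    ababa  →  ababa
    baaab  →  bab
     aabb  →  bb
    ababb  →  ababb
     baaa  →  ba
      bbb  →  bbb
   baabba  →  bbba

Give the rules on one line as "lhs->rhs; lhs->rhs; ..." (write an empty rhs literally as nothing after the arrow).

aab->b; baa->b

  | bbaab => bbb
  | bbbbb
  | aaaaaa
  | aab => b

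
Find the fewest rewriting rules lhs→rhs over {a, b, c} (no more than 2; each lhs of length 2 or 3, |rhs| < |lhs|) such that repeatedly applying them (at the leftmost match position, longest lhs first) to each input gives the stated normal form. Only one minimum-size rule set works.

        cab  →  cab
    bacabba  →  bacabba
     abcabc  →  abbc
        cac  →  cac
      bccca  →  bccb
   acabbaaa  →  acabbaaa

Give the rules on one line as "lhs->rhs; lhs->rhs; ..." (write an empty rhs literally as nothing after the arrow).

  | cab
  | bacabba
  | abcabc => abbc
  | cac

bca->b; cca->cb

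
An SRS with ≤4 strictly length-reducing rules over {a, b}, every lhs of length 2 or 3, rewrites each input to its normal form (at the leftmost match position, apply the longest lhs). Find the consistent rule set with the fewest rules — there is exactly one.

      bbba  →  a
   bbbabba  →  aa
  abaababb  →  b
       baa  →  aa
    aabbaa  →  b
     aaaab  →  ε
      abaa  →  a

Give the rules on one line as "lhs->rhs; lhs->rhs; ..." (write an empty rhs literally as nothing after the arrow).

aaa->ab; aba->b; ba->a; bb->

  | bbba => ba => a
  | bbbabba => babba => abba => aa
  | abaababb => bababb => ababb => bbb => b
  | baa => aa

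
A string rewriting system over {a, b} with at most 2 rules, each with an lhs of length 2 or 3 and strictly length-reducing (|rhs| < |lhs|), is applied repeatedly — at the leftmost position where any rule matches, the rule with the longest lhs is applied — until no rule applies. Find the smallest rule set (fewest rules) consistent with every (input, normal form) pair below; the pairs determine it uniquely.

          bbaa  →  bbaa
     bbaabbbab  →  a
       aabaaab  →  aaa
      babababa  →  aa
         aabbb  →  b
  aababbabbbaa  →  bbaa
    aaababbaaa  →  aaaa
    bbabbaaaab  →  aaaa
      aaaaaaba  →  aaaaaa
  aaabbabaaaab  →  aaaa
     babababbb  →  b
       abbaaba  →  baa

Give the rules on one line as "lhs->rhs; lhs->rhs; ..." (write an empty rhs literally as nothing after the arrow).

  | bbaa
  | bbaabbbab => bbabbab => babab => aab => a
  | aabaaab => aaaab => aaa
  | babababa => aababa => aaba => aa

ab->; bab->a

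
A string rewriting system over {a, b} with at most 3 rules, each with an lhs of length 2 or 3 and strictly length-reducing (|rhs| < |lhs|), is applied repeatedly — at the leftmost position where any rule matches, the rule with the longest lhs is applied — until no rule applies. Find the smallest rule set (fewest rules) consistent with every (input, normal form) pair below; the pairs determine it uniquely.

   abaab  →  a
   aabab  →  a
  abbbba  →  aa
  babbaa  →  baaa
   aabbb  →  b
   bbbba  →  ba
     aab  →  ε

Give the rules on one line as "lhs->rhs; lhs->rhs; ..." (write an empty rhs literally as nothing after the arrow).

  | abaab => aaab => a
  | aabab => ab => a
  | abbbba => abbba => abba => aba => aa
  | babbaa => babaa => baaa

aab->; ab->a; bb->b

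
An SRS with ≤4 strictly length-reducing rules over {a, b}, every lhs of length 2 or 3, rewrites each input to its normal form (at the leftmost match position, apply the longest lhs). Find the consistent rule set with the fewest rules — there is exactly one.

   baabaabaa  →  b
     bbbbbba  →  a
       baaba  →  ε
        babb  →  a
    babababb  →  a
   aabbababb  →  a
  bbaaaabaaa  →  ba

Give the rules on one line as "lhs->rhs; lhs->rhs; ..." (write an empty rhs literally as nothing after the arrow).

  | baabaabaa => bbaabaa => aaabaa => bbaa => aaa => b
  | bbbbbba => abbbba => bbba => aba => a
  | baaba => bba => aa => ε
  | babb => bb => a

aa->; aaa->b; ab->; bb->a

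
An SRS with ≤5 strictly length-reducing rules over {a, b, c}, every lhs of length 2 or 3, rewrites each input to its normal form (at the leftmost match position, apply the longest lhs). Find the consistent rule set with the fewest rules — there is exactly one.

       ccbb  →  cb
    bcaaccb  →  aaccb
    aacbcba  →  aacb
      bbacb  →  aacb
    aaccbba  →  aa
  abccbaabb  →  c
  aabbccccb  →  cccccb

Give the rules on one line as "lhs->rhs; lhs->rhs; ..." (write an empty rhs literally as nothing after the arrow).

  | ccbb => cca => cb
  | bcaaccb => bbaccb => aaccb
  | aacbcba => aacb
  | bbacb => aacb

aaa->c; bb->a; ca->b; cba->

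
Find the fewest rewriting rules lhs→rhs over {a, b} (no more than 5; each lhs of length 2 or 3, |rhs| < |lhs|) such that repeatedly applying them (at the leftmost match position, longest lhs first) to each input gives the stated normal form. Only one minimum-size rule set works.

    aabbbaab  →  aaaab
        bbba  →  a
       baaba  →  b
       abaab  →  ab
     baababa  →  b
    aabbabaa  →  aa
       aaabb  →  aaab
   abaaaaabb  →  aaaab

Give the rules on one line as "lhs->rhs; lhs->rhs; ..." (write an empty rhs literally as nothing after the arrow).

ba->b; baa->; bb->b; bbb->

  | aabbbaab => aaaab
  | bbba => a
  | baaba => ba => b
  | abaab => ab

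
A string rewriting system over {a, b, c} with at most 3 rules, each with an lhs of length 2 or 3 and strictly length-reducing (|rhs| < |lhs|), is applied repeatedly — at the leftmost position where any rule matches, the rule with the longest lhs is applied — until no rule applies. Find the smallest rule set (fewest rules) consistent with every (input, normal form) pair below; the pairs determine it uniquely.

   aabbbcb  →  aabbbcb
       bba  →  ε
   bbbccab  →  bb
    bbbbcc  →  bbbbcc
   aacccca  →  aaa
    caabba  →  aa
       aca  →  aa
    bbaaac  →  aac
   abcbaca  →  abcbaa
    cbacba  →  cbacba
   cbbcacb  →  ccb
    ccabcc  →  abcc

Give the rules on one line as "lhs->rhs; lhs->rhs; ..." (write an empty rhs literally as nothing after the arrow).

bba->; ca->a

  | aabbbcb
  | bba => ε
  | bbbccab => bbbcab => bbbab => bb
  | bbbbcc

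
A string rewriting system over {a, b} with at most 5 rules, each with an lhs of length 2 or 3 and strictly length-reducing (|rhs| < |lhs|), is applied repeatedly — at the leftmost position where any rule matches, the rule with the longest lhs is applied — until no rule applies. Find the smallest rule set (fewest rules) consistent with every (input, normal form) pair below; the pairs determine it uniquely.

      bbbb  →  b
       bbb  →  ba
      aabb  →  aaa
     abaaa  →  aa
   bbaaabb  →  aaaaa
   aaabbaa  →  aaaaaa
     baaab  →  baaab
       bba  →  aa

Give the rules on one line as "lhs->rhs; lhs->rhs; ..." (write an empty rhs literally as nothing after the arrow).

  | bbbb => bab => b
  | bbb => ba
  | aabb => aaa
  | abaaa => aa

aba->; bab->b; bb->a; bbb->ba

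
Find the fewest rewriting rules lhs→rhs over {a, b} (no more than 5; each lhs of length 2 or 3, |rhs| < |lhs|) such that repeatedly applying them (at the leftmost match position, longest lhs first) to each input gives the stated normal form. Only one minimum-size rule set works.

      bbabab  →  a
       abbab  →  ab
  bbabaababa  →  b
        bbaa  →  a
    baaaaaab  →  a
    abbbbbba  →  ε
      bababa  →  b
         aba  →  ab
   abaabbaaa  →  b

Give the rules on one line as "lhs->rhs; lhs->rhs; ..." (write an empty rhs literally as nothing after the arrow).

aa->b; ba->b; bb->a; bba->

  | bbabab => bab => bb => a
  | abbab => ab
  | bbabaababa => baababa => bababa => bbaba => ba => b
  | bbaa => a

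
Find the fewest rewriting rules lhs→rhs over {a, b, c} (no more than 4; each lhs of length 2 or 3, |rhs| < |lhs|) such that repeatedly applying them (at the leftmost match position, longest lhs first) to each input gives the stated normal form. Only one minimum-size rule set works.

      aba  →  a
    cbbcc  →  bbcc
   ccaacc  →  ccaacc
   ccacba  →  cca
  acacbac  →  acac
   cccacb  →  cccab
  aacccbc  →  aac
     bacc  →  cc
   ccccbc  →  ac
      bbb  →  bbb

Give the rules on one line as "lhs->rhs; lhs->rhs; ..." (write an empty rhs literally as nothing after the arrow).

ba->; cb->b; ccb->ba

  | aba => a
  | cbbcc => bbcc
  | ccaacc
  | ccacba => ccaba => cca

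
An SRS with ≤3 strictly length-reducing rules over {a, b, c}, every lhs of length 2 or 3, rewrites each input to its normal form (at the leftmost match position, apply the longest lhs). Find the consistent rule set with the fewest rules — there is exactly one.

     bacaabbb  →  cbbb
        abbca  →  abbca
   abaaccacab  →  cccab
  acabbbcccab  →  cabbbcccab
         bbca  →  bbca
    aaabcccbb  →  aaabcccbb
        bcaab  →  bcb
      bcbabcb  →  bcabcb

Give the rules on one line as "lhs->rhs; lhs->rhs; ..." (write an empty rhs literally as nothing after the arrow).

ac->c; ba->a; caa->c

  | bacaabbb => acaabbb => caabbb => cbbb
  | abbca
  | abaaccacab => aaaccacab => aaccacab => accacab => ccacab => cccab
  | acabbbcccab => cabbbcccab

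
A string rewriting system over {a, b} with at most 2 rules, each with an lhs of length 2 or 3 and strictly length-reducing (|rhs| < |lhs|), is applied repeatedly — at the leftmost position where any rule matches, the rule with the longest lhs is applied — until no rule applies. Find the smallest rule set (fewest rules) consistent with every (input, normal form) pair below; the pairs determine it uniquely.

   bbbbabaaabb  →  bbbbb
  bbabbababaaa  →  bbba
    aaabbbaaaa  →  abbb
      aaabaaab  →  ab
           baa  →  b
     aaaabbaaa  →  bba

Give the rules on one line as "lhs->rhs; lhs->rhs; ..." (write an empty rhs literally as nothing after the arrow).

aa->; bab->b

  | bbbbabaaabb => bbbbaaabb => bbbbabb => bbbbb
  | bbabbababaaa => bbbababaaa => bbbabaaa => bbbaaa => bbba
  | aaabbbaaaa => abbbaaaa => abbbaa => abbb
  | aaabaaab => abaaab => abab => ab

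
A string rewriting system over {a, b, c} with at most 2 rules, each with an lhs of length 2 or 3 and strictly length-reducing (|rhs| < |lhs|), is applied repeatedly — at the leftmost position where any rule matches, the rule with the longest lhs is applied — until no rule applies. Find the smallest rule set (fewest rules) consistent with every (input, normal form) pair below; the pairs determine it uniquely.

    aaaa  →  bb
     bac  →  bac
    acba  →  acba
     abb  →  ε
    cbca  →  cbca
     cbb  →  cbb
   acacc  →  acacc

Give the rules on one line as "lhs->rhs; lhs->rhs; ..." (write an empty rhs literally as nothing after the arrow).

aa->b; abb->

  | aaaa => baa => bb
  | bac
  | acba
  | abb => ε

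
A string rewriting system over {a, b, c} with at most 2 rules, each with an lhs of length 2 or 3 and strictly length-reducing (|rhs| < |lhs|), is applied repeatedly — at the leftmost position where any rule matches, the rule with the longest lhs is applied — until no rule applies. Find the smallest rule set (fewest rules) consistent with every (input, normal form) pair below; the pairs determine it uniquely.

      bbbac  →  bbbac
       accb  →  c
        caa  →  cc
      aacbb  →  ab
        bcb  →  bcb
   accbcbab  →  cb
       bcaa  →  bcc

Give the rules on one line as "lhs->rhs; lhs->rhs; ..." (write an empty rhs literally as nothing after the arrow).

  | bbbac
  | accb => aa => c
  | caa => cc
  | aacbb => ccbb => ab

aa->c; ccb->a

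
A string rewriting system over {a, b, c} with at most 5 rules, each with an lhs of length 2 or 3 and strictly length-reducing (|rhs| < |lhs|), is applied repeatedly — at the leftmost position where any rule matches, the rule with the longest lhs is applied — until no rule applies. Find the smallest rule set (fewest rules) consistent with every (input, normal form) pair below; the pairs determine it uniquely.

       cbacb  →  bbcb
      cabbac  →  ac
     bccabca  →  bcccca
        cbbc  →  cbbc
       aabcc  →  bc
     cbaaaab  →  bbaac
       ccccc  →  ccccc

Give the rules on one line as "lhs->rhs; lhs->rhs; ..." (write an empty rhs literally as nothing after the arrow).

  | cbacb => bbcb
  | cabbac => ccbac => ac
  | bccabca => bcccca
  | cbbc

ab->c; acc->b; cba->bb; ccb->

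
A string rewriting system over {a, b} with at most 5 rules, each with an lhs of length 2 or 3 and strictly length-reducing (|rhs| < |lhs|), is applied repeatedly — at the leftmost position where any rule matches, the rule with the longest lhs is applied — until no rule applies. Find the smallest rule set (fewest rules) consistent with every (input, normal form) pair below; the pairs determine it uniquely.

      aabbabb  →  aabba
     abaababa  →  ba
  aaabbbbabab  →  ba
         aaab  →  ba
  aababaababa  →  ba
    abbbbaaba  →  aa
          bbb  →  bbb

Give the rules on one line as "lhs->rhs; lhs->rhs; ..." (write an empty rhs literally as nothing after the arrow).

aaa->ba; aba->aa; baa->aa; bab->ba

  | aabbabb => aabbab => aabba
  | abaababa => aaababa => bababa => baaba => aaba => aaa => ba
  | aaabbbbabab => babbbbabab => babbbabab => babbabab => bababab => baabab => aabab => aaab => bab => ba
  | aaab => bab => ba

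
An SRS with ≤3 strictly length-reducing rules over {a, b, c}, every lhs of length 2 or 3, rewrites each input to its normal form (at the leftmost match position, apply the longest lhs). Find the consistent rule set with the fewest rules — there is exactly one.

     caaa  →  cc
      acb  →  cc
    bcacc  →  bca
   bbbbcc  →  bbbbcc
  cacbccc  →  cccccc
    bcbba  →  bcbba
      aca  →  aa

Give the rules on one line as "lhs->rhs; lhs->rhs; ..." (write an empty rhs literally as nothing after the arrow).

  | caaa => cc
  | acb => cc
  | bcacc => bcac => bca
  | bbbbcc

aaa->c; ac->a; acb->cc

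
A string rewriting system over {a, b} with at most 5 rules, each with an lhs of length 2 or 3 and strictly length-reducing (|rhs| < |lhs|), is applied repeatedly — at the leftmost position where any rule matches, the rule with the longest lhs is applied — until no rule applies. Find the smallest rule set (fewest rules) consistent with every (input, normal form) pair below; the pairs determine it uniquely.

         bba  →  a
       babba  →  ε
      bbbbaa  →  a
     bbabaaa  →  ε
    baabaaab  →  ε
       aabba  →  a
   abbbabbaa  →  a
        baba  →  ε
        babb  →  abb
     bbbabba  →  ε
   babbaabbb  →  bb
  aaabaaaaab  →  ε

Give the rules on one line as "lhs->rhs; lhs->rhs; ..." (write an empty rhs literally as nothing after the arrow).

aa->; aab->; ba->a; baa->ba

  | bba => ba => a
  | babba => abba => aba => aa => ε
  | bbbbaa => bbbba => bbba => bba => ba => a
  | bbabaaa => babaaa => abaaa => abaa => aba => aa => ε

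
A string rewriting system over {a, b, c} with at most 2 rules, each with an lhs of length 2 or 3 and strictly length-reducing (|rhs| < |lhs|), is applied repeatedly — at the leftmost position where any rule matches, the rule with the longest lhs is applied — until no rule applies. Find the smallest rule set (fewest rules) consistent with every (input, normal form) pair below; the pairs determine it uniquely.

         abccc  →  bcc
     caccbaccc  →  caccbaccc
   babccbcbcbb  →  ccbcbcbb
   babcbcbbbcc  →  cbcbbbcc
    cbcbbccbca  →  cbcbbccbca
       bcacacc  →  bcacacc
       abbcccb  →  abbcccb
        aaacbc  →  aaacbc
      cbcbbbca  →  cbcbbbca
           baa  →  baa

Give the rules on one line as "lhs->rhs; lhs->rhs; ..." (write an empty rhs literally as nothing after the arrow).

abc->b; bab->

  | abccc => bcc
  | caccbaccc
  | babccbcbcbb => ccbcbcbb
  | babcbcbbbcc => cbcbbbcc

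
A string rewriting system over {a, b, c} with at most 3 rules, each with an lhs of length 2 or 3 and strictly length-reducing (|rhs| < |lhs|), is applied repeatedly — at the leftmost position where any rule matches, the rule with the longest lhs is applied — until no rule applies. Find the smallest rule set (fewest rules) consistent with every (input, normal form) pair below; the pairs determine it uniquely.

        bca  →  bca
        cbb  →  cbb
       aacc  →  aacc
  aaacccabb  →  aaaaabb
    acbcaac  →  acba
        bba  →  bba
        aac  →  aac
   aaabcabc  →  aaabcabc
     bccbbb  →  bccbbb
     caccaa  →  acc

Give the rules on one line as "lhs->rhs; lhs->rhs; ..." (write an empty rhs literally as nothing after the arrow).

  | bca
  | cbb
  | aacc
  | aaacccabb => aaaaabb

caa->cc; cac->a; ccc->a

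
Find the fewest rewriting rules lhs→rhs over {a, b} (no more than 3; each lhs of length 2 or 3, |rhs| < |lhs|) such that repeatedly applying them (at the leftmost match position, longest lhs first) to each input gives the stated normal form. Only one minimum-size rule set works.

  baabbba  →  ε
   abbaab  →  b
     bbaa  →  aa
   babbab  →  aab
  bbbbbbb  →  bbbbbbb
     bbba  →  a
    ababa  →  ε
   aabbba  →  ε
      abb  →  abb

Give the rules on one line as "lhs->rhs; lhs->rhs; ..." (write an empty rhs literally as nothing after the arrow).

aaa->; ba->a

  | baabbba => aabbba => aabba => aaba => aaa => ε
  | abbaab => abaab => aaab => b
  | bbaa => baa => aa
  | babbab => abbab => abab => aab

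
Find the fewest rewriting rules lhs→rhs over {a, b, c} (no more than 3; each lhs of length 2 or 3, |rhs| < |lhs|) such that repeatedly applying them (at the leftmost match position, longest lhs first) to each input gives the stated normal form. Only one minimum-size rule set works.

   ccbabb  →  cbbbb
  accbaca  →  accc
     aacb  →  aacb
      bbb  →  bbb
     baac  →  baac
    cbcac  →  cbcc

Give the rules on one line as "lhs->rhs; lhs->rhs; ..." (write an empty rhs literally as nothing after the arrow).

  | ccbabb => cbbbb
  | accbaca => acbbca => accca => accc
  | aacb
  | bbb

bbc->cc; ca->c; cba->bb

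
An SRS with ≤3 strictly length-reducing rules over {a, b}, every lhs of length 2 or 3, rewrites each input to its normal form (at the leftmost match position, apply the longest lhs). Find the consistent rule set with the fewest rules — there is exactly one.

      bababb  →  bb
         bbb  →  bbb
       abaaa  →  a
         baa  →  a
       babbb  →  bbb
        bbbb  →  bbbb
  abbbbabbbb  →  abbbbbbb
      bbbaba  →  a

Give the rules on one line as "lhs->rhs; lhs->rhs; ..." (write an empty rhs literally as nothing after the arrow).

  | bababb => babb => bb
  | bbb
  | abaaa => aaaa => aaa => aa => a
  | baa => aa => a

aa->a; ba->a; bab->b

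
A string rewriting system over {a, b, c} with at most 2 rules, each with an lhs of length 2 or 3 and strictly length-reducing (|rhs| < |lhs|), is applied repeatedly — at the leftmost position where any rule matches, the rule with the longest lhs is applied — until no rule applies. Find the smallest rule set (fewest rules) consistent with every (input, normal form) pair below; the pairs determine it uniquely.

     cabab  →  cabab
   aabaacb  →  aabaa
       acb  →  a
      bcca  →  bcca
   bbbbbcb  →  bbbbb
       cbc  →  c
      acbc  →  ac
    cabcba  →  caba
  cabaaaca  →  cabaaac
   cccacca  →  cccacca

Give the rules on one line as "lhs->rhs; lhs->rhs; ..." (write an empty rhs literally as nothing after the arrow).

  | cabab
  | aabaacb => aabaa
  | acb => a
  | bcca

aca->ac; cb->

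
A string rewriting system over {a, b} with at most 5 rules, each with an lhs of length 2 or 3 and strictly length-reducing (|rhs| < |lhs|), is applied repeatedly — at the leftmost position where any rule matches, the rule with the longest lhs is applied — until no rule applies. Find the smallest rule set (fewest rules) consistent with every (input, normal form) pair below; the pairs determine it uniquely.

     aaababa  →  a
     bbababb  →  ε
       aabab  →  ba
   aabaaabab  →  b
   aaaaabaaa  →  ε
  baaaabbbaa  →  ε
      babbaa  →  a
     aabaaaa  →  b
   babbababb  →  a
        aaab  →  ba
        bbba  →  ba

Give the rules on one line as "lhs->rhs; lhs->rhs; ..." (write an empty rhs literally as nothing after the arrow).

aa->b; aab->b; ab->a; bb->

  | aaababa => bababa => baaba => bba => a
  | bbababb => ababb => aabb => bb => ε
  | aabab => bab => ba
  | aabaaabab => baaabab => bbabab => abab => aab => b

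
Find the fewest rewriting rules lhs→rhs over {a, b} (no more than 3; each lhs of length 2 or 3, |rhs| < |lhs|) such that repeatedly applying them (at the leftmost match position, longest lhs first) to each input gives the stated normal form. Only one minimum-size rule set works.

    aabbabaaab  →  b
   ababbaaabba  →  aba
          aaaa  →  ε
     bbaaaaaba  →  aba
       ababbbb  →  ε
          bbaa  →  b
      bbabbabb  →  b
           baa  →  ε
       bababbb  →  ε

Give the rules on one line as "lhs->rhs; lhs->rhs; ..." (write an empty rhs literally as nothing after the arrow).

  | aabbabaaab => bbbabaaab => babaaab => aaaab => baab => bbb => b
  | ababbaaabba => aabaaabba => bbaaabba => aaabba => babba => aba
  | aaaa => baa => bb => ε
  | bbaaaaaba => aaaaaba => baaaba => bbaba => aba

aa->b; bab->a; bb->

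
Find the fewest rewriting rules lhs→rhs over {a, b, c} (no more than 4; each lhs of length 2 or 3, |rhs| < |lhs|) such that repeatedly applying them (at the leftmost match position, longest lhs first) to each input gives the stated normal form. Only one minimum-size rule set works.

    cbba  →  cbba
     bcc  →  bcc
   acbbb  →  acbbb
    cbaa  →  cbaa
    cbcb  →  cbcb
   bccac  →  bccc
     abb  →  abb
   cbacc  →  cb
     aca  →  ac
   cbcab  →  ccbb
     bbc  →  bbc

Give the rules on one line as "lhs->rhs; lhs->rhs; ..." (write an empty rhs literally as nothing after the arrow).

  | cbba
  | bcc
  | acbbb
  | cbaa

acc->; bca->cb; ca->c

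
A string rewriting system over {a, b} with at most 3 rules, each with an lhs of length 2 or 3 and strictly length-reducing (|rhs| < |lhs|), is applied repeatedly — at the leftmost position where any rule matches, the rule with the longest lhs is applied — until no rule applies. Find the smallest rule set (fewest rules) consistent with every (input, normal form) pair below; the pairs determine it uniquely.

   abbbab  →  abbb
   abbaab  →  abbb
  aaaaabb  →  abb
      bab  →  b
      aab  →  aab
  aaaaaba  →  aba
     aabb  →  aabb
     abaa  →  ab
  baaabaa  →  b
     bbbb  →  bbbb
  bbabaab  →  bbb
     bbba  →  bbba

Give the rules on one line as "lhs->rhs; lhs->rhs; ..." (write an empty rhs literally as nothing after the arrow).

aaa->a; baa->b; bab->b

  | abbbab => abbb
  | abbaab => abbb
  | aaaaabb => aaabb => abb
  | bab => b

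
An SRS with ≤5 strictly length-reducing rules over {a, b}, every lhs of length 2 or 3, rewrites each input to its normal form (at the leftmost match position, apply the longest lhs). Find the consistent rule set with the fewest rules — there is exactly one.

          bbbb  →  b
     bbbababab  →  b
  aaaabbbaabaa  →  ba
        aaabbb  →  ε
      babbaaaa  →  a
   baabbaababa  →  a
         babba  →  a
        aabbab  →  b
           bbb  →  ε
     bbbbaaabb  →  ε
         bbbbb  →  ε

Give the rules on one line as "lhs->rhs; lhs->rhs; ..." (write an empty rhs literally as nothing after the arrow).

aa->a; ab->b; bb->; bbb->

  | bbbb => b
  | bbbababab => ababab => babab => bbab => ab => b
  | aaaabbbaabaa => aaabbbaabaa => aabbbaabaa => abbbaabaa => bbbaabaa => aabaa => abaa => baa => ba
  | aaabbb => aabbb => abbb => bbb => ε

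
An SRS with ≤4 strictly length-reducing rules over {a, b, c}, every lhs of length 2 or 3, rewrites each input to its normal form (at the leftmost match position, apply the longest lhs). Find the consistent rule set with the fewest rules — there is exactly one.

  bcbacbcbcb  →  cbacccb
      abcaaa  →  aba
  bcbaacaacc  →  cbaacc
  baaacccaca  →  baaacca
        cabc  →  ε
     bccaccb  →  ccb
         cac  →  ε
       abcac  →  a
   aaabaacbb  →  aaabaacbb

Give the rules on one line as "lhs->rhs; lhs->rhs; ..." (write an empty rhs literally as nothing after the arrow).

bc->c; caa->b; cac->

  | bcbacbcbcb => cbacbcbcb => cbaccbcb => cbacccb
  | abcaaa => acaaa => aba
  | bcbaacaacc => cbaacaacc => cbaabcc => cbaacc
  | baaacccaca => baaacca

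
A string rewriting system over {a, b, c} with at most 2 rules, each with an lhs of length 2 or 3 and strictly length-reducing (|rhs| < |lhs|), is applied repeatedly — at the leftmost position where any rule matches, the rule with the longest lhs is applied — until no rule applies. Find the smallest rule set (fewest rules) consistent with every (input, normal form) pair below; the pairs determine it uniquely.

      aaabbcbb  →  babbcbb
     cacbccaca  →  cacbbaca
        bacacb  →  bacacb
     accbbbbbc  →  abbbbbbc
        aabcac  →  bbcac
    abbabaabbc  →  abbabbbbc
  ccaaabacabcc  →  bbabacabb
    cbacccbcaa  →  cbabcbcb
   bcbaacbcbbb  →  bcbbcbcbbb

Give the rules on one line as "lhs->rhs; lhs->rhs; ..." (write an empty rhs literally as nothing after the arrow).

  | aaabbcbb => babbcbb
  | cacbccaca => cacbbaca
  | bacacb
  | accbbbbbc => abbbbbbc

aa->b; cc->b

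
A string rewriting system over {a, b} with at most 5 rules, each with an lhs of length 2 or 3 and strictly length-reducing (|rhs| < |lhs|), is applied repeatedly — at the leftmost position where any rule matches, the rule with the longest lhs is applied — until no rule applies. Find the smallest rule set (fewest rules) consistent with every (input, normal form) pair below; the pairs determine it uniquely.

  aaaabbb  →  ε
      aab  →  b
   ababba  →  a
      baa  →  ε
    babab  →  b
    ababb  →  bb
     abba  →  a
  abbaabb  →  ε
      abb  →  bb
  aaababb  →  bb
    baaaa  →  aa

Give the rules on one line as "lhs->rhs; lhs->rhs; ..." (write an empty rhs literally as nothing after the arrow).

ab->b; ba->a; baa->; bbb->

  | aaaabbb => aaabbb => aabbb => abbb => bbb => ε
  | aab => ab => b
  | ababba => babba => abba => bba => ba => a
  | baa => ε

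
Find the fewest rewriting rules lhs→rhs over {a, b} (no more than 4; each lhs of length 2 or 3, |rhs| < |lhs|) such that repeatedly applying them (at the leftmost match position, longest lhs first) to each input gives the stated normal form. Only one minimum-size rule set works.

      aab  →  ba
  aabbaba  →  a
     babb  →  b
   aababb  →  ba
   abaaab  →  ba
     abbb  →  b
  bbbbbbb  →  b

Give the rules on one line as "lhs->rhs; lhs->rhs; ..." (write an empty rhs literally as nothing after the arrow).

  | aab => ba
  | aabbaba => bababa => bbaba => aaba => baa => bb => a
  | babb => bbb => ab => b
  | aababb => baabb => bbab => aab => ba

aa->b; aab->ba; ab->b; bb->a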